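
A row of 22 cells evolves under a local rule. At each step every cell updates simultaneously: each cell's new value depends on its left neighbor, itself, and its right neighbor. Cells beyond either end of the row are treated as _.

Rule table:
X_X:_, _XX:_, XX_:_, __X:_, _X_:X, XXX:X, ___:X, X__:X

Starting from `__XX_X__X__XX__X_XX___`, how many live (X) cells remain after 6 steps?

X____XX_XX___X_X___XXX
XXXX______XX_X_XXX__X_
_XX_XXXXX____X__X_X_XX
_____XXX_XXX_XX_X_X___
XXXX__X___X_____X_XXXX
_XX_X_XXX_XXXXX_X__XX_
count of X: 14

14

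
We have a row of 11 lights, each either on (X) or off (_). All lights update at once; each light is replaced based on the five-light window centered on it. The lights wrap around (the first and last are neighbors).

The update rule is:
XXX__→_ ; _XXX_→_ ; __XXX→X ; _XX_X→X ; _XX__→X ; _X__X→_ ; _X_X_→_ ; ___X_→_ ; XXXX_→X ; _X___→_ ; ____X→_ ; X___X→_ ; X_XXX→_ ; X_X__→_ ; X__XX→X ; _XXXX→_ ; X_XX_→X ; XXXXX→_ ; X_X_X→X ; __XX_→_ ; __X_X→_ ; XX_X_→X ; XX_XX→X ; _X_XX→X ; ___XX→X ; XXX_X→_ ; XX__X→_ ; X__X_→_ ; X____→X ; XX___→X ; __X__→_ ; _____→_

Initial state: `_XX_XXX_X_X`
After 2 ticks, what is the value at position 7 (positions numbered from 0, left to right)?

_

tick 1: XXXX___XX_X
tick 2: __X_X_X_XX_
position 7 holds _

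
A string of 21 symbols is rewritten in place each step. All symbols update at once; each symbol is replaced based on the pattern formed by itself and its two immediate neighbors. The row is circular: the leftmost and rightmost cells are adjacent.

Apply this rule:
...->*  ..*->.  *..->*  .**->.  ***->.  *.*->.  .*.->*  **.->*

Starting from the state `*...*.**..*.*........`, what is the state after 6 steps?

**..*.*........*...*.

***.*..**.*.********.
..*.**..*.*........*.
*.*..**.*.********.**
*.**..*.*........*...
*..**.*.********.***.
**..*.*........*...*.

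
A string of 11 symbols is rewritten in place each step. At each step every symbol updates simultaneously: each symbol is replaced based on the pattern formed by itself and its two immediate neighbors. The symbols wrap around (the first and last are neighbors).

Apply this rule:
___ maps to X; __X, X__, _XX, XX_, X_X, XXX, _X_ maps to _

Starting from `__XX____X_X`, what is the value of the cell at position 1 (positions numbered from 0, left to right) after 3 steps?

_____XX____
XXXX____XXX
_____XX____
position 1 holds _

_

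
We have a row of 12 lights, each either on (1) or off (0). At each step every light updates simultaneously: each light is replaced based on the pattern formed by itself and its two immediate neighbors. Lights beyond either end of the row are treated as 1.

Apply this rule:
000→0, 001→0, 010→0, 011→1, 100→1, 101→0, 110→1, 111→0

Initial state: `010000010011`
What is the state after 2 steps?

001000001010
100100000000

100100000000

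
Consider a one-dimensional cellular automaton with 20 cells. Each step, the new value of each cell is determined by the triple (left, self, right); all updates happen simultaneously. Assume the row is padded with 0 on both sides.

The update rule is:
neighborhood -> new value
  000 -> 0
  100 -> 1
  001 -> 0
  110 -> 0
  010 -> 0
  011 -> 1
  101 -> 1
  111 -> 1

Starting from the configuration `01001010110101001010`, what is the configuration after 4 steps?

00000101010101010100

00100101101010100101
00010011010101010010
00001010101010101001
00000101010101010100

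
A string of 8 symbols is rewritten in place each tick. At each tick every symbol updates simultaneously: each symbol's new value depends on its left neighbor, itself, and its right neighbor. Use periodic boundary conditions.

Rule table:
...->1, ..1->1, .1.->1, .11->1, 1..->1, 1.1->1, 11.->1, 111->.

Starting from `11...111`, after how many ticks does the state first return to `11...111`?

.11111..
11...111

2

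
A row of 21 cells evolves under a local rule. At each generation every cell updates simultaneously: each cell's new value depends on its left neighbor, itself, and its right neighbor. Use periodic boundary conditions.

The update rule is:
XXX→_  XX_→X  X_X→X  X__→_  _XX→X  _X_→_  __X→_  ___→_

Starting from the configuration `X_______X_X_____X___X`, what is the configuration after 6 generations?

X___________________X

generation 1: X________X__________X
generation 2: X___________________X
generation 3: X___________________X  (fixed point — unchanged through generation 6)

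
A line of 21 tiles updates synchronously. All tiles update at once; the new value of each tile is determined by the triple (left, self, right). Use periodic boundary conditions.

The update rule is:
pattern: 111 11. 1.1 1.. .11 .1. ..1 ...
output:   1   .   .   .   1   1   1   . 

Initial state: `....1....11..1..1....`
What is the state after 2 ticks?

...11...11..11.11....
..11...11..11..1.....

..11...11..11..1.....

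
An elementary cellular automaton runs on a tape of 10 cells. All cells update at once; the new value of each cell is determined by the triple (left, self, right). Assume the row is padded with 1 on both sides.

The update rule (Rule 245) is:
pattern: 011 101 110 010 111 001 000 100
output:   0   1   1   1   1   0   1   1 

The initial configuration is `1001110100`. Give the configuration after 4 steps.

1111100111

step 1: 1100111110
step 2: 1110011111
step 3: 1111001111
step 4: 1111100111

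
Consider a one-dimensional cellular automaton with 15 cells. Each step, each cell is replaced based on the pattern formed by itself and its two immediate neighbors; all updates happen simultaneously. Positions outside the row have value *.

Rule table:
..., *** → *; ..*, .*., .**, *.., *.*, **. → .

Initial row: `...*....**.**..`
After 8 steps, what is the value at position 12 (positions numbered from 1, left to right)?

*

.*...**........
...*....******.
.*...**..****..
...*......**...
.*...****....*.
...*..**..**...
.*...........*.
...*********...
position 12 holds *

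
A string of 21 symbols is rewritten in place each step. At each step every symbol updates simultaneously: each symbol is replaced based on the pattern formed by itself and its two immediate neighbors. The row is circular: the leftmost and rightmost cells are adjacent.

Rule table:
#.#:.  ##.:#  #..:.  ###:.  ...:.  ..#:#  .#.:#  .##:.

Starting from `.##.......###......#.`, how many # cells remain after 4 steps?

#.#......#..#.....##.
#.#.....##.##....#.#.
#.#....#.#..#...##.#.
#.#...##.#.##..#.#.#.
count of #: 10

10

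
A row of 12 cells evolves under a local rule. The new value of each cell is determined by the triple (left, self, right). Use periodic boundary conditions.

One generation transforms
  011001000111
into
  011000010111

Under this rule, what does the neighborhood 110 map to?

1

At position 2 the neighborhood is 110; the next row has 1 there.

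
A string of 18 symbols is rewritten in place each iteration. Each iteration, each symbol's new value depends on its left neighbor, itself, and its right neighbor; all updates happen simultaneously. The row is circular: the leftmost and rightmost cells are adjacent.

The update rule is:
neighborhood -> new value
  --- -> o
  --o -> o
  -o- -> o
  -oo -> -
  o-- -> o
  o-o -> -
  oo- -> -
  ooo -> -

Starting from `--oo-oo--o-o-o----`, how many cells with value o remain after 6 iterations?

5

iteration 1: oo-----ooo-o-ooooo
iteration 2: --ooooo----o------
iteration 3: oo-----ooooooooooo
iteration 4: --ooooo-----------
iteration 5: oo-----ooooooooooo  (repeats iteration 3; period 2)
iteration 6: --ooooo-----------
count of o: 5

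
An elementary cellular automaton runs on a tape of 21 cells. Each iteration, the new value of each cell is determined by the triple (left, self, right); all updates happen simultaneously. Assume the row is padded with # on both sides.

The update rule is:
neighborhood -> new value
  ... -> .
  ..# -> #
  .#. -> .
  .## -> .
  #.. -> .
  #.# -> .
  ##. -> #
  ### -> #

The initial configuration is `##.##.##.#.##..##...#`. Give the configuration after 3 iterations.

##...#....#......#..#

##..#..#....#.#.#..#.
##.#..#....#......#..
##...#....#......#..#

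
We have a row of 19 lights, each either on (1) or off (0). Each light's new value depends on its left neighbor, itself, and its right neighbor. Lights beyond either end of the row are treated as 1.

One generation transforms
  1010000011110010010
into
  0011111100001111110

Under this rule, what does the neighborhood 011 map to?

At position 8 the neighborhood is 011; the next row has 0 there.

0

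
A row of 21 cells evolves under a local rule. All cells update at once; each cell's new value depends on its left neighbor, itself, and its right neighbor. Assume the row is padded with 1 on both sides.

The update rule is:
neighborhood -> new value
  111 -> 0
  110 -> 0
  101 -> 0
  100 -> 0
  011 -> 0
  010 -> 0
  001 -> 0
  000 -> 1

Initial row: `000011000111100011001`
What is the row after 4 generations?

011000010000001000000
000011000111100011110
011000010000001000000  (repeats generation 1; period 2)
generation 4: 000011000111100011110

000011000111100011110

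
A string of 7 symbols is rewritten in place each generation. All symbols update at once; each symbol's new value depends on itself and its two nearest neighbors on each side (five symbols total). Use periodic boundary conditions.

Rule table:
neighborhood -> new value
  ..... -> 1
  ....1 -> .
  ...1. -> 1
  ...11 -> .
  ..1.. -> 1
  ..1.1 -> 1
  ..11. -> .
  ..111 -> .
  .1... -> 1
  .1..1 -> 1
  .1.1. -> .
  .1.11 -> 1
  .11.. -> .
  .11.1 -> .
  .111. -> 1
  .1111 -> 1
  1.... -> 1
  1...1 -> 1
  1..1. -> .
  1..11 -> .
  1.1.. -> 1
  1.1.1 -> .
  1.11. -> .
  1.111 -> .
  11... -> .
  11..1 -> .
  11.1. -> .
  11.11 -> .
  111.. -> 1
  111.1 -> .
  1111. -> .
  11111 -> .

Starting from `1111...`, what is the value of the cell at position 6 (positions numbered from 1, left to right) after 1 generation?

.1.1.1.
position 6 holds 1

1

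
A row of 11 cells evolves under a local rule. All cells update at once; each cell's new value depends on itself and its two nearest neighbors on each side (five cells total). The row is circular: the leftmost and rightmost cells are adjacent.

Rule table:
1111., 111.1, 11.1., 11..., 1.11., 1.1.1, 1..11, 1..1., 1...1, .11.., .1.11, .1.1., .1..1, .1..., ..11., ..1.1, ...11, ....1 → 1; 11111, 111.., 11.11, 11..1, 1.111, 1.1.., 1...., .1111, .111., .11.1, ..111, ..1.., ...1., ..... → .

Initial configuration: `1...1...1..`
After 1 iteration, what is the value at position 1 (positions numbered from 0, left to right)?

1

.11..11..11
position 1 holds 1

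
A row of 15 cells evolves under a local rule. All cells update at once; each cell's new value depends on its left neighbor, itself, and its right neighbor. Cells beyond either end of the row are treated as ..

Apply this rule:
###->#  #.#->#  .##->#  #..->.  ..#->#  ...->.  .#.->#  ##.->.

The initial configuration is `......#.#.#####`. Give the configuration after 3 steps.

.....#########.
....#########..
...#########...

...#########...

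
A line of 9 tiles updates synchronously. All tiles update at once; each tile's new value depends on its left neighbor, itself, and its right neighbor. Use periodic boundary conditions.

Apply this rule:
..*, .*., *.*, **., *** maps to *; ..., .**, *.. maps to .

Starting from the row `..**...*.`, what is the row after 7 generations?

****.****

.*.*..**.
****.*.*.
.********
*.*******
**.******
***.*****
****.****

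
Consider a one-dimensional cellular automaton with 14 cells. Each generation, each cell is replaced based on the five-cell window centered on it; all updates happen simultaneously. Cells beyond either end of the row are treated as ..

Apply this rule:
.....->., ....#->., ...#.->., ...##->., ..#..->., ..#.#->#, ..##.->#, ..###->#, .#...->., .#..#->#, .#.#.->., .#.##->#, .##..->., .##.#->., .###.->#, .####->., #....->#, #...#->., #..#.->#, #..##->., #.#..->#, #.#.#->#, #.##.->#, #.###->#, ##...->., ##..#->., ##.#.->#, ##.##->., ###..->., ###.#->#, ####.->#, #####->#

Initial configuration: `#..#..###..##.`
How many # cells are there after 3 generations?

.##.#.##...#..
.#.####......#
.###.#..#.....
count of #: 5

5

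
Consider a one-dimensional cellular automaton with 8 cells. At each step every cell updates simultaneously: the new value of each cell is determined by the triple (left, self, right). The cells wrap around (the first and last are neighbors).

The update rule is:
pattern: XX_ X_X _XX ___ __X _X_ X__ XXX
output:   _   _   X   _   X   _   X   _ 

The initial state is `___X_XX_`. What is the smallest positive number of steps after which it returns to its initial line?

8

__X__X_X
XX_XX___
X__X_X_X
_XX____X
_X_X__X_
X___XX_X
_X_XX__X
___X_XX_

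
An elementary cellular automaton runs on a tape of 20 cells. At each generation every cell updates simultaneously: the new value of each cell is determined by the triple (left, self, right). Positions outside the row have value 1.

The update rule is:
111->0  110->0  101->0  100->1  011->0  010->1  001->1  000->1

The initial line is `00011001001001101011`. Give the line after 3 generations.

11100111111110001000
00011000000001111111
11100111111110000000

11100111111110000000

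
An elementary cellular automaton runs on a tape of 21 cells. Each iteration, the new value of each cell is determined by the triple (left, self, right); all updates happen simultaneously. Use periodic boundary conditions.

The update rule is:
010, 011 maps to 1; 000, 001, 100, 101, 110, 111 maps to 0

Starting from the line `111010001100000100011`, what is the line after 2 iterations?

iteration 1: 000010001000000100010
iteration 2: 000010001000000100010

000010001000000100010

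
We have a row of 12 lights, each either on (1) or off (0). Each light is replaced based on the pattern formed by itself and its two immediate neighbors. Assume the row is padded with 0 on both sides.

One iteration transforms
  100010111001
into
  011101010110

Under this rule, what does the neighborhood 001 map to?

1

At position 3 the neighborhood is 001; the next row has 1 there.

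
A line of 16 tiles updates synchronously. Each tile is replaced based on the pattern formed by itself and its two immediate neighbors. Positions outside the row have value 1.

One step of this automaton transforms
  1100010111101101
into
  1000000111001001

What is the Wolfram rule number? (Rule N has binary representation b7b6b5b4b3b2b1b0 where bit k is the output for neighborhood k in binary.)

position 0: 111 → 1  (bit 7 = 1)
position 1: 110 → 0  (bit 6 = 0)
position 6: 101 → 0  (bit 5 = 0)
position 2: 100 → 0  (bit 4 = 0)
position 7: 011 → 1  (bit 3 = 1)
position 5: 010 → 0  (bit 2 = 0)
position 4: 001 → 0  (bit 1 = 0)
position 3: 000 → 0  (bit 0 = 0)
bits b7..b0 = 10001000 = 136

136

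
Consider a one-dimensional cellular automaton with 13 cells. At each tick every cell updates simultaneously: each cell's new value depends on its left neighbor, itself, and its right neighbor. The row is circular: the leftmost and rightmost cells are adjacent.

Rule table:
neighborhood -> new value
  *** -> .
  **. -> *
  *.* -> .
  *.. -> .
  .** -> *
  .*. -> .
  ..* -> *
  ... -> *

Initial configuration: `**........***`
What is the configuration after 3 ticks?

.*.********..
*..*......*.*
*.*..*****..*

*.*..*****..*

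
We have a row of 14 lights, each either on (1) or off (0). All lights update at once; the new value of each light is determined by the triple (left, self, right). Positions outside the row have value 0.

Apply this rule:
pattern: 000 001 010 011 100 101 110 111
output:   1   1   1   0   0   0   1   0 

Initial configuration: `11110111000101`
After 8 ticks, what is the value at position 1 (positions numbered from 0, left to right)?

tick 1: 00010001011101
tick 2: 11110111000101  (repeats tick 0; period 2)
tick 8: 11110111000101
position 1 holds 1

1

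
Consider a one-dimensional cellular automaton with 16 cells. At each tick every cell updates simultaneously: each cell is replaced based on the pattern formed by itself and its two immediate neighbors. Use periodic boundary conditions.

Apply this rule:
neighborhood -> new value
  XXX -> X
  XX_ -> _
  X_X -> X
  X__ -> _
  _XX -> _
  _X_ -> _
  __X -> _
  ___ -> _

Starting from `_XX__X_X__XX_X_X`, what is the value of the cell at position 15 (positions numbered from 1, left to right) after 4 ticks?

_

X_____X_____X_X_
_____________X_X
______________X_
________________
position 15 holds _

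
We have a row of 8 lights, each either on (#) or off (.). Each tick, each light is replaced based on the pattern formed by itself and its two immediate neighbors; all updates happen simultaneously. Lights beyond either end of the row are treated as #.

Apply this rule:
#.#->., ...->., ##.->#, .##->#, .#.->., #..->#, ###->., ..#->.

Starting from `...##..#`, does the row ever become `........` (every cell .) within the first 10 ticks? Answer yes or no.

no

#..###.#
##.#.#.#
.#.....#
..#....#
#..#...#
##..#..#
.##..#.#
.###...#
.#.##..#
...###.#
tick 10 is ...###.#, still not uniform .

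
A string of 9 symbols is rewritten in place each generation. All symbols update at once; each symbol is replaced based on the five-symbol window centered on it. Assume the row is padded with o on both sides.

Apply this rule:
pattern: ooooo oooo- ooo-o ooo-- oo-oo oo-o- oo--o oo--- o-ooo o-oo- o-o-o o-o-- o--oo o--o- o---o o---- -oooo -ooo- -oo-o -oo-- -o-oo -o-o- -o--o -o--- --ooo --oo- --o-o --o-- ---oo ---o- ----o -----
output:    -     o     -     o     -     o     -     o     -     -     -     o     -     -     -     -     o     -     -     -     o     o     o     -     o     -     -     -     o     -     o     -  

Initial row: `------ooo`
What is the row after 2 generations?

oo-oooo--

o---oooo-
oo-oooo--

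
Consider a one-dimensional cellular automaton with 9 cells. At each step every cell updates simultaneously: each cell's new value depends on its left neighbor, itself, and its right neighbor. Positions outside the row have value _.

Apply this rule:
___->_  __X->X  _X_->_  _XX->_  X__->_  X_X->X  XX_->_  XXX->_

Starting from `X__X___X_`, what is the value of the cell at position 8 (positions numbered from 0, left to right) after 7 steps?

__X___X__
_X___X___
X___X____
___X_____
__X______
_X_______
X________
position 8 holds _

_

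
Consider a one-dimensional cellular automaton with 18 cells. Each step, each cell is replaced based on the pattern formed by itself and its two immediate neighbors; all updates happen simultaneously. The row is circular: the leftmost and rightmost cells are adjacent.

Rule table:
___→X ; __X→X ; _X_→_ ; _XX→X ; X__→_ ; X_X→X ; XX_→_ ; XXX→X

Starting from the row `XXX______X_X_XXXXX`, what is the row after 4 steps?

_XXXXX_X_XXXXXXXX_

XX__XXXXX_X_XXXXXX
X__XXXXX_X_XXXXXXX
__XXXXX_X_XXXXXXXX
_XXXXX_X_XXXXXXXX_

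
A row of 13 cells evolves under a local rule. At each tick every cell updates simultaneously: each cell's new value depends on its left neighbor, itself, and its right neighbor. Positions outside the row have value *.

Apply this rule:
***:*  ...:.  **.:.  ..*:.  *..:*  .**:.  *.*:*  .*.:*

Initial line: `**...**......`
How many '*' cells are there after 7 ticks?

8

*.*....*.....
.***...**....
*.*.*....*...
.*****...**..
*.***.*....*.
.*.*.***...**
*****.*.*...*
count of *: 8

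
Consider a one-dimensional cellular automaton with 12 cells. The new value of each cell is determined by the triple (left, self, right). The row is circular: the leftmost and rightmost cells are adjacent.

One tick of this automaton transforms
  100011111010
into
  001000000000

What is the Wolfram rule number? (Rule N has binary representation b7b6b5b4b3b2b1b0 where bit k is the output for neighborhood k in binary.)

1

position 5: 111 → 0  (bit 7 = 0)
position 8: 110 → 0  (bit 6 = 0)
position 9: 101 → 0  (bit 5 = 0)
position 1: 100 → 0  (bit 4 = 0)
position 4: 011 → 0  (bit 3 = 0)
position 0: 010 → 0  (bit 2 = 0)
position 3: 001 → 0  (bit 1 = 0)
position 2: 000 → 1  (bit 0 = 1)
bits b7..b0 = 00000001 = 1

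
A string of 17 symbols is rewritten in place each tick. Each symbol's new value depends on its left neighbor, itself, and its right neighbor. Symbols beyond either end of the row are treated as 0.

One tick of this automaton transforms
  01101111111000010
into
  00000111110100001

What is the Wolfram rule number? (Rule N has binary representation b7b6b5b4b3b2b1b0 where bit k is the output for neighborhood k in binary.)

144

position 5: 111 → 1  (bit 7 = 1)
position 2: 110 → 0  (bit 6 = 0)
position 3: 101 → 0  (bit 5 = 0)
position 11: 100 → 1  (bit 4 = 1)
position 1: 011 → 0  (bit 3 = 0)
position 15: 010 → 0  (bit 2 = 0)
position 0: 001 → 0  (bit 1 = 0)
position 12: 000 → 0  (bit 0 = 0)
bits b7..b0 = 10010000 = 144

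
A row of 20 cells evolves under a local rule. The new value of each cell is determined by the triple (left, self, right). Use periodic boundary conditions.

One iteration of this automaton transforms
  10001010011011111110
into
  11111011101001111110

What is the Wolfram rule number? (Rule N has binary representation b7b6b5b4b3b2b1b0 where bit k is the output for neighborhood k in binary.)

215

position 13: 111 → 1  (bit 7 = 1)
position 10: 110 → 1  (bit 6 = 1)
position 5: 101 → 0  (bit 5 = 0)
position 1: 100 → 1  (bit 4 = 1)
position 9: 011 → 0  (bit 3 = 0)
position 0: 010 → 1  (bit 2 = 1)
position 3: 001 → 1  (bit 1 = 1)
position 2: 000 → 1  (bit 0 = 1)
bits b7..b0 = 11010111 = 215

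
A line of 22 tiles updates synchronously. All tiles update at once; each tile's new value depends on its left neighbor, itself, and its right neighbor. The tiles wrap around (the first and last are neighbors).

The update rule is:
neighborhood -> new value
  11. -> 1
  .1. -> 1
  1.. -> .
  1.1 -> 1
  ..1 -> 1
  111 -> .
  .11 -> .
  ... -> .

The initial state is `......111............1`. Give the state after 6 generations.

generation 1: .....1..1...........11
generation 2: ....11.11..........1.1
generation 3: ...1.11.1.........1111
generation 4: ..111.111........1...1
generation 5: .1..11..1.......11..11
generation 6: 11.1.1.11......1.1.1.1

11.1.1.11......1.1.1.1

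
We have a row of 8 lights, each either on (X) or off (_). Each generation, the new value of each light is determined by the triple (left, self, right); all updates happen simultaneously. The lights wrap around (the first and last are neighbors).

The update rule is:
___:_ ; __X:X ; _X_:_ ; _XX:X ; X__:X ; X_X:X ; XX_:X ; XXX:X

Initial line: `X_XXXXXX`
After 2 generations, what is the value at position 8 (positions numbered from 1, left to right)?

X

generation 1: XXXXXXXX
generation 2: XXXXXXXX
position 8 holds X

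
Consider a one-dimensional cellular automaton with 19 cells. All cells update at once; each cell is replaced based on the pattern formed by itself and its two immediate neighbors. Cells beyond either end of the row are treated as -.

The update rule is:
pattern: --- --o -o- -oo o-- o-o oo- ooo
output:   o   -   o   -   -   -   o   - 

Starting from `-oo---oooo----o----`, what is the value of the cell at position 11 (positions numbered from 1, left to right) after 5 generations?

-

--o-o----o-oo-o-ooo
o-o-o-oo-o--o-o---o
o-o-o--o-o--o-o-o-o
o-o-o--o-o--o-o-o-o  (fixed point — unchanged through generation 5)
position 11 holds -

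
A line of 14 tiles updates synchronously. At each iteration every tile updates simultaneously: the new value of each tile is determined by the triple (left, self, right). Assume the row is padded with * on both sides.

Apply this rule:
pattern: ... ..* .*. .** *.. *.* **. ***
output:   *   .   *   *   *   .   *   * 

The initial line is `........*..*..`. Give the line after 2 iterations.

*******.**.**.

*******.**.**.
*******.**.**.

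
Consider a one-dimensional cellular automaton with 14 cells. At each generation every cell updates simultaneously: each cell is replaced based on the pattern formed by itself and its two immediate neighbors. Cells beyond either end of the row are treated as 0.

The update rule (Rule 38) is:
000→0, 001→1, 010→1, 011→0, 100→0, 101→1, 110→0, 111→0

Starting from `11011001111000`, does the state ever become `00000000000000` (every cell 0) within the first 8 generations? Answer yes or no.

generation 1: 00100010000000
generation 2: 01100110000000
generation 3: 10001000000000
generation 4: 10011000000000
generation 5: 10100000000000
generation 6: 11100000000000
generation 7: 00000000000000
all cells are 0 at generation 7

yes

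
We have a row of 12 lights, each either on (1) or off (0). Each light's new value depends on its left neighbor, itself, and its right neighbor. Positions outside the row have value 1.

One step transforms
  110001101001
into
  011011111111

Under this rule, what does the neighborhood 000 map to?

0

At position 3 the neighborhood is 000; the next row has 0 there.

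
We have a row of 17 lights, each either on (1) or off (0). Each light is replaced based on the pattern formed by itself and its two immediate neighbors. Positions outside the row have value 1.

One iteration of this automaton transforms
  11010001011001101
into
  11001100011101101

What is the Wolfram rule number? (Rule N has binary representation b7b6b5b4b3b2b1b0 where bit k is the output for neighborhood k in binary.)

217

position 0: 111 → 1  (bit 7 = 1)
position 1: 110 → 1  (bit 6 = 1)
position 2: 101 → 0  (bit 5 = 0)
position 4: 100 → 1  (bit 4 = 1)
position 9: 011 → 1  (bit 3 = 1)
position 3: 010 → 0  (bit 2 = 0)
position 6: 001 → 0  (bit 1 = 0)
position 5: 000 → 1  (bit 0 = 1)
bits b7..b0 = 11011001 = 217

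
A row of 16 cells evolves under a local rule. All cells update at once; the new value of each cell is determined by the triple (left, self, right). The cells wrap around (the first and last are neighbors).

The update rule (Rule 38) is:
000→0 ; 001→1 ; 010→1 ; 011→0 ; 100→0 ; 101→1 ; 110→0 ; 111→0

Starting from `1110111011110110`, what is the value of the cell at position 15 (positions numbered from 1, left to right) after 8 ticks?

0

0001000100001001
0011001100011011
0100010000100100
1100110001101100
0001000010010001
0011000110110011
0100001001000100
1100011011001100
position 15 holds 0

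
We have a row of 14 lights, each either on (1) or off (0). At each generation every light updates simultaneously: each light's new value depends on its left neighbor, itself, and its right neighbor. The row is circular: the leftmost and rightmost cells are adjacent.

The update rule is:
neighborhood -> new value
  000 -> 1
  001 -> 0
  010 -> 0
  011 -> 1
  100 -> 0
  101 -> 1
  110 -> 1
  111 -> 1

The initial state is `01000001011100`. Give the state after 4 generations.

00011100111101
01011100111110
00111100111110
10111100111110

10111100111110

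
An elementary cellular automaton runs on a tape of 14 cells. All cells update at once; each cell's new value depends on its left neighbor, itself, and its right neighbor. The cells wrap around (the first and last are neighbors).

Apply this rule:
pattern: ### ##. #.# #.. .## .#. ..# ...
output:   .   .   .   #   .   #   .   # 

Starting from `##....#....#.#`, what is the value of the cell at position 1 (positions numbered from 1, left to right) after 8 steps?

step 1: ..###.####.#..
step 2: #..........###
step 3: .#########....
step 4: ..........####
step 5: #########.....
step 6: .........####.
step 7: ########.....#
step 8: ........####..
position 1 holds .

.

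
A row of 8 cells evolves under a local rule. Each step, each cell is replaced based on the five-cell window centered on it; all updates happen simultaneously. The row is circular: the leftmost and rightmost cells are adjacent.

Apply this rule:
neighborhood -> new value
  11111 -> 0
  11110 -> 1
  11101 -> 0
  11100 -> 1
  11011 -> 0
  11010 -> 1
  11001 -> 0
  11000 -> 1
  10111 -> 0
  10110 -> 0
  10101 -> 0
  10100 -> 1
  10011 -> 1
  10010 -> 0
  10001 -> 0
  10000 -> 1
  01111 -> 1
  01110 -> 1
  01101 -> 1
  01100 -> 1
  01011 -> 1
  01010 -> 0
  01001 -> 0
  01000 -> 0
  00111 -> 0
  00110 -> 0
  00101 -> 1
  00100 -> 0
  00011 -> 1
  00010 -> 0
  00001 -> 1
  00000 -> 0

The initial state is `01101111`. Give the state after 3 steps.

11101101

step 1: 00100110
step 2: 00001011
step 3: 11101101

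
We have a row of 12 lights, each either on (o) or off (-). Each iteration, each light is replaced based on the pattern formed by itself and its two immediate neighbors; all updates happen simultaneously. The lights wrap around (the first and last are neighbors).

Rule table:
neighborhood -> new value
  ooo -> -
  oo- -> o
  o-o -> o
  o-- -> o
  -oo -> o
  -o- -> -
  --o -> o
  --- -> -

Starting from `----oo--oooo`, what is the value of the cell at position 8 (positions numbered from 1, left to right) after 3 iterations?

o

o--oooooo--o
oooo----oooo
---oo--oo---
position 8 holds o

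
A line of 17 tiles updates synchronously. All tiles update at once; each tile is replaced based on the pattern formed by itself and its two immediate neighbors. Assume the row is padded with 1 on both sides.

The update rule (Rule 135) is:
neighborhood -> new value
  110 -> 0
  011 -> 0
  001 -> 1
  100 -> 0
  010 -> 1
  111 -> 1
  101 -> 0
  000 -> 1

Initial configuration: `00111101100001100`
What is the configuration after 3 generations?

generation 1: 01011000001110001
generation 2: 01000011110100110
generation 3: 01011101100101000

01011101100101000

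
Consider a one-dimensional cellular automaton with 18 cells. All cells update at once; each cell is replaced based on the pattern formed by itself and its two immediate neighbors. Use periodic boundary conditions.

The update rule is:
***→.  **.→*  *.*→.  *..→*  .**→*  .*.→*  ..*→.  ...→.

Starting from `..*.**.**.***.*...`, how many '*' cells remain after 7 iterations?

..*.**.**.*.*.**..
..*.**.**.*.*.***.
..*.**.**.*.*.*.**
*.*.**.**.*.*.*.**
*.*.**.**.*.*.*.*.
*.*.**.**.*.*.*.*.  (fixed point — unchanged through iteration 7)
count of *: 10

10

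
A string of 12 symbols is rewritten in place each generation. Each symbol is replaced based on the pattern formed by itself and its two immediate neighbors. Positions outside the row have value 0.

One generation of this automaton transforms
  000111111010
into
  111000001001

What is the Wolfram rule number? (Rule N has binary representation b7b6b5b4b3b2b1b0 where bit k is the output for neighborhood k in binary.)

83

position 4: 111 → 0  (bit 7 = 0)
position 8: 110 → 1  (bit 6 = 1)
position 9: 101 → 0  (bit 5 = 0)
position 11: 100 → 1  (bit 4 = 1)
position 3: 011 → 0  (bit 3 = 0)
position 10: 010 → 0  (bit 2 = 0)
position 2: 001 → 1  (bit 1 = 1)
position 0: 000 → 1  (bit 0 = 1)
bits b7..b0 = 01010011 = 83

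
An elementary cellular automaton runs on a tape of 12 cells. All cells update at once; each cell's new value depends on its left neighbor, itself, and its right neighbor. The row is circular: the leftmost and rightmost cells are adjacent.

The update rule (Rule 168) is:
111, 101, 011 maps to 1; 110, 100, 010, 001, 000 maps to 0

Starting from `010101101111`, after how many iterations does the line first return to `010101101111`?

101011011110
010110111101
101101111010
011011110101
110111101010
101111010101
011110101011
111101010110
111010101101
110101011011
101010110111
010101101111

12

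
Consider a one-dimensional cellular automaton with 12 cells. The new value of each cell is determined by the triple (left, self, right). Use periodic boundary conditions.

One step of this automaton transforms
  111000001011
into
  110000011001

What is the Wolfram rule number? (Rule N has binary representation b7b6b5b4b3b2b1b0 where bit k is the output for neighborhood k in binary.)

134

position 0: 111 → 1  (bit 7 = 1)
position 2: 110 → 0  (bit 6 = 0)
position 9: 101 → 0  (bit 5 = 0)
position 3: 100 → 0  (bit 4 = 0)
position 10: 011 → 0  (bit 3 = 0)
position 8: 010 → 1  (bit 2 = 1)
position 7: 001 → 1  (bit 1 = 1)
position 4: 000 → 0  (bit 0 = 0)
bits b7..b0 = 10000110 = 134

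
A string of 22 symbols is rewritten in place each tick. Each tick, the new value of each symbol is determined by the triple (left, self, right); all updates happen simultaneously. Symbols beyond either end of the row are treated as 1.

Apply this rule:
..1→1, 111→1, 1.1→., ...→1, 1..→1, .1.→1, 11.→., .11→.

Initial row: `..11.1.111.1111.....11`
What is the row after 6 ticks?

1.111.11...1.11.111...

11...1..1...11.11111.1
1.1111111111....111...
...11111111.1111.1.111
111.111111...11..1..11
11...1111.111..11111.1
1.111.11...1.11.111...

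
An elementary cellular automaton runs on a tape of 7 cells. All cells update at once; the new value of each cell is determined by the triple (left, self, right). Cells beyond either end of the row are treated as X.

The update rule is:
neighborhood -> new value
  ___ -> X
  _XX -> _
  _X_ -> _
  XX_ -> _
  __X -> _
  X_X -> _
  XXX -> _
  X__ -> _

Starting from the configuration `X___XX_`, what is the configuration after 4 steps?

step 1: __X____
step 2: ____XX_
step 3: _XX____
step 4: ____XX_

____XX_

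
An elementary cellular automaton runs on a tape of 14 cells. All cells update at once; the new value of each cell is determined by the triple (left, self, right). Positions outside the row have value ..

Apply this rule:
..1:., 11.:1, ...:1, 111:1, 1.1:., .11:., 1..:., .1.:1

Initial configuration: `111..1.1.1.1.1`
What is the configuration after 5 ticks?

1.1..1.1.1.1.1

.11..1.1.1.1.1
..1..1.1.1.1.1
1.1..1.1.1.1.1
1.1..1.1.1.1.1  (fixed point — unchanged through tick 5)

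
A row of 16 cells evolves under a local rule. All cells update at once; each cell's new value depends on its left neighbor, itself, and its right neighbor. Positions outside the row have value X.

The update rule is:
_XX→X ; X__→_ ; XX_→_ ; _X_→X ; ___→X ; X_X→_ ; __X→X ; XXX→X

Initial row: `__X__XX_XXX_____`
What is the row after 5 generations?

_XX_XX__XX__XXXX
_X__X__XX__XXXXX
_X_XX_XX__XXXXXX
_X_X__X__XXXXXXX
_X_X_XX_XXXXXXXX

_X_X_XX_XXXXXXXX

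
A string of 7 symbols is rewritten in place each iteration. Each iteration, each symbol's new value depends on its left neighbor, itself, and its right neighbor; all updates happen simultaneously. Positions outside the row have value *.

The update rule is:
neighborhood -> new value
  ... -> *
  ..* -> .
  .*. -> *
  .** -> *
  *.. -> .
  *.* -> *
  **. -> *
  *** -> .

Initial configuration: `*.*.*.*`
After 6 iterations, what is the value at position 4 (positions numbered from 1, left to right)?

*******
.......
.*****.
**...**
.*.*.*.
*******
position 4 holds *

*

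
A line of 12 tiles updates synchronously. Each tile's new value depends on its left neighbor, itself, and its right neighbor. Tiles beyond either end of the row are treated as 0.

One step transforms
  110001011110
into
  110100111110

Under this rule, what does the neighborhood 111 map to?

At position 8 the neighborhood is 111; the next row has 1 there.

1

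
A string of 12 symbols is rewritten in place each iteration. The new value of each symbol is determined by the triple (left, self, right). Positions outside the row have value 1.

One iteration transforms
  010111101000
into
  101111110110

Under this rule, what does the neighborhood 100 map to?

At position 9 the neighborhood is 100; the next row has 1 there.

1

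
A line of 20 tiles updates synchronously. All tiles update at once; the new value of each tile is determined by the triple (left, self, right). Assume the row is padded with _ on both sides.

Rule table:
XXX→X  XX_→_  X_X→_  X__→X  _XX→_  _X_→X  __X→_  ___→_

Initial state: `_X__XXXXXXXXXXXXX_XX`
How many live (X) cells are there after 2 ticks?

_XX__XXXXXXXXXXX____
___X__XXXXXXXXX_X___
count of X: 11

11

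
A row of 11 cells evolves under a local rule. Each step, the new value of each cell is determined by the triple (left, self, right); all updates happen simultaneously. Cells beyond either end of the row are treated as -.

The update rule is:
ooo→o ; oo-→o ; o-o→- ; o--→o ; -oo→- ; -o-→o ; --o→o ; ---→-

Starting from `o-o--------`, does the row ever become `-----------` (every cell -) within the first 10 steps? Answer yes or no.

no

step 1: o-oo-------
step 2: o--oo------
step 3: ooo-oo-----
step 4: -oo--oo----
step 5: o-ooo-oo---
step 6: o--oo--oo--
step 7: ooo-ooo-oo-
step 8: -oo--oo--oo
step 9: o-ooo-ooo-o
step 10: o--oo--oo-o
step 10 is o--oo--oo-o, still not uniform -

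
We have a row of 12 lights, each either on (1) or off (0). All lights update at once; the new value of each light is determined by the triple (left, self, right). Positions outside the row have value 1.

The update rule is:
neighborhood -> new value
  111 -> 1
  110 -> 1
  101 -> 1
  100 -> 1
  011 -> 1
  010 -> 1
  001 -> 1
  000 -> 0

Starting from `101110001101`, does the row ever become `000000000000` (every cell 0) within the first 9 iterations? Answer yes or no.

iteration 1: 111111011111
iteration 2: 111111111111
iteration 3: 111111111111  (fixed point — unchanged through iteration 9)
iteration 9 is 111111111111, still not uniform 0

no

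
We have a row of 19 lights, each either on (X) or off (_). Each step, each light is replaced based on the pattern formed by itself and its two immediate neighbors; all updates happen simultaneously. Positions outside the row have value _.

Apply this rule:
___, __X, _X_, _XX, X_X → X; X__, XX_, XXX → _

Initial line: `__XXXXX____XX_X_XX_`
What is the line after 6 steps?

X_XXX___XXXXX___XX_

XXX_____XXXX_XXXX__
X___XXXXX___XX____X
X_XXX_____XXX__XXXX
XXX___XXXXX___XX___
X___XXX_____XXX__XX
X_XXX___XXXXX___XX_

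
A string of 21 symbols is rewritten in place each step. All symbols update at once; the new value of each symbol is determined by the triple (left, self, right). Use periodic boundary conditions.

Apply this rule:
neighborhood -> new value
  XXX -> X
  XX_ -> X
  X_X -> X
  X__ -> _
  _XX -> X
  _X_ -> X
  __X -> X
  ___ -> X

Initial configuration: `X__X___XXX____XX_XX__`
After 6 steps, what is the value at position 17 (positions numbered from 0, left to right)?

X_XX_XXXXX_XXXXXXXX_X
XXXXXXXXXXXXXXXXXXXXX
XXXXXXXXXXXXXXXXXXXXX  (fixed point — unchanged through step 6)
position 17 holds X

X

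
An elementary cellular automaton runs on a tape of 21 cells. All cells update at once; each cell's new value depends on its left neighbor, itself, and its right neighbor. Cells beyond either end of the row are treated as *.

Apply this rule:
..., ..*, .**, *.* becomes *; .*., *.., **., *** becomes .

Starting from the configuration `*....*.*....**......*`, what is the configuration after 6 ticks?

**..**..**..**....**.

..***.*..****..******
.**..*..**....**.....
**..*..**..****..****
...*..**..**....**...
.**..**..**..****..**
**..**..**..**....**.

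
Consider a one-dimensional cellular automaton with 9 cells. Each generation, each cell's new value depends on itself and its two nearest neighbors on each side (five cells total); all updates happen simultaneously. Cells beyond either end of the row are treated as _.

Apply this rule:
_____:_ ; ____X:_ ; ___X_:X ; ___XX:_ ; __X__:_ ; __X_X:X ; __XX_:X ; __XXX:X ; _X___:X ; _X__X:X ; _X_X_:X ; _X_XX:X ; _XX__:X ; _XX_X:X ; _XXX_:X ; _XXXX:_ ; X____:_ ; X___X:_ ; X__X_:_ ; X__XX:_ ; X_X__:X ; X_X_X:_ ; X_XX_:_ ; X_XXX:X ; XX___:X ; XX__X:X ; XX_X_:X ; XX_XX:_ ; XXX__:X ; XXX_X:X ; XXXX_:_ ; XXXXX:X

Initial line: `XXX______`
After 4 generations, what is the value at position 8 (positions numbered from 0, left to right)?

XXXX_____
X__XX____
_X_XXX___
XXXXXXX__
position 8 holds _

_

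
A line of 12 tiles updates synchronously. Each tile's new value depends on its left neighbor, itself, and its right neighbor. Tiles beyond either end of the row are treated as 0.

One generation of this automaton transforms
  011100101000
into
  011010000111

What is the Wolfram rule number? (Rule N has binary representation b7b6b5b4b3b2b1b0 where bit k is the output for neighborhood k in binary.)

153

position 2: 111 → 1  (bit 7 = 1)
position 3: 110 → 0  (bit 6 = 0)
position 7: 101 → 0  (bit 5 = 0)
position 4: 100 → 1  (bit 4 = 1)
position 1: 011 → 1  (bit 3 = 1)
position 6: 010 → 0  (bit 2 = 0)
position 0: 001 → 0  (bit 1 = 0)
position 10: 000 → 1  (bit 0 = 1)
bits b7..b0 = 10011001 = 153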